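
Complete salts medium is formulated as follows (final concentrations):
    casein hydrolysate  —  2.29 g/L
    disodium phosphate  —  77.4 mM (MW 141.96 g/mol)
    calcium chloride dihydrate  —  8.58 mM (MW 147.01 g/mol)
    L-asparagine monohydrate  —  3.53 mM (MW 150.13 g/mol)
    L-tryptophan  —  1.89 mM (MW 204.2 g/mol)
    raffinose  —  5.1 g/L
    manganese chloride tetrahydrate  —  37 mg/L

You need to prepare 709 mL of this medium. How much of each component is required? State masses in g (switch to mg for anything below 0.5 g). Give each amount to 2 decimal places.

casein hydrolysate 1.62 g; disodium phosphate 7.79 g; calcium chloride dihydrate 0.89 g; L-asparagine monohydrate 375.74 mg; L-tryptophan 273.63 mg; raffinose 3.62 g; manganese chloride tetrahydrate 26.23 mg

Target volume = 709 mL = 0.709 L.
casein hydrolysate: 2.29 g/L × 0.709 L = 1.62 g
disodium phosphate: 77.4 mmol/L × 141.96 g/mol × 0.709 L ÷ 1000 = 7.79 g
calcium chloride dihydrate: 8.58 mmol/L × 147.01 g/mol × 0.709 L ÷ 1000 = 0.89 g
L-asparagine monohydrate: 3.53 mmol/L × 150.13 mg/mmol × 0.709 L = 375.74 mg
L-tryptophan: 1.89 mmol/L × 204.2 mg/mmol × 0.709 L = 273.63 mg
raffinose: 5.1 g/L × 0.709 L = 3.62 g
manganese chloride tetrahydrate: 37 mg/L × 0.709 L = 26.23 mg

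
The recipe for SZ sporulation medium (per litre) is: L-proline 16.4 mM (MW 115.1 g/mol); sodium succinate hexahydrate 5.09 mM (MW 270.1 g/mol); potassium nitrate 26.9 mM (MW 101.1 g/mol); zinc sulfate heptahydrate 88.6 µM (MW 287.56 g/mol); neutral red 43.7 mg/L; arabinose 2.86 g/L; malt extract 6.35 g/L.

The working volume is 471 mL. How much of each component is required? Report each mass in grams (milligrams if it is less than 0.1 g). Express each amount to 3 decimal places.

L-proline 0.889 g; sodium succinate hexahydrate 0.648 g; potassium nitrate 1.281 g; zinc sulfate heptahydrate 12.000 mg; neutral red 20.583 mg; arabinose 1.347 g; malt extract 2.991 g

Target volume = 471 mL = 0.471 L.
L-proline: 16.4 mmol/L × 115.1 g/mol × 0.471 L ÷ 1000 = 0.889 g
sodium succinate hexahydrate: 5.09 mmol/L × 270.1 g/mol × 0.471 L ÷ 1000 = 0.648 g
potassium nitrate: 26.9 mmol/L × 101.1 g/mol × 0.471 L ÷ 1000 = 1.281 g
zinc sulfate heptahydrate: 88.6 µmol/L × 287.56 g/mol × 0.471 L ÷ 1000 = 12.000 mg
neutral red: 43.7 mg/L × 0.471 L = 20.583 mg
arabinose: 2.86 g/L × 0.471 L = 1.347 g
malt extract: 6.35 g/L × 0.471 L = 2.991 g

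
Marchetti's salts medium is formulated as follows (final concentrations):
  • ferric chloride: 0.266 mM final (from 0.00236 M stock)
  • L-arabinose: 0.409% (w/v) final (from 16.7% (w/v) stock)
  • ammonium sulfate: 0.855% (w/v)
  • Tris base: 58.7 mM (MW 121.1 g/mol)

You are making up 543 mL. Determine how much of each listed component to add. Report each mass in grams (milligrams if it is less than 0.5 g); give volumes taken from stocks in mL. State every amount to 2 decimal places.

Target volume = 543 mL = 0.543 L.
ferric chloride: C1V1 = C2V2 → 0.266 mM × 543 mL ÷ 2.36 mM = 61.20 mL
L-arabinose: dilute stock: 0.409% ÷ 16.7% × 543 mL = 13.30 mL
ammonium sulfate: 0.855% w/v = 8.55 g/L → 8.55 × 0.543 L = 4.64 g
Tris base: 58.7 mmol/L × 121.1 g/mol × 0.543 L ÷ 1000 = 3.86 g

ferric chloride 61.20 mL; L-arabinose 13.30 mL; ammonium sulfate 4.64 g; Tris base 3.86 g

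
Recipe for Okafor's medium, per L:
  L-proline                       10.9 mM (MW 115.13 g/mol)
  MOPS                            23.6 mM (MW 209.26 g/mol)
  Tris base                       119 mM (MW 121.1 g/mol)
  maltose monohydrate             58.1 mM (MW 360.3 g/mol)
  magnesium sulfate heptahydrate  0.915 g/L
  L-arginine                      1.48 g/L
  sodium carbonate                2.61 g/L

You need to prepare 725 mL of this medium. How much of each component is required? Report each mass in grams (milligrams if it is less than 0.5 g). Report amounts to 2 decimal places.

L-proline 0.91 g; MOPS 3.58 g; Tris base 10.45 g; maltose monohydrate 15.18 g; magnesium sulfate heptahydrate 0.66 g; L-arginine 1.07 g; sodium carbonate 1.89 g

Scale factor relative to 1 L: 0.725.
L-proline: 10.9 mmol/L × 115.13 g/mol × 0.725 L ÷ 1000 = 0.91 g
MOPS: 23.6 mmol/L × 209.26 g/mol × 0.725 L ÷ 1000 = 3.58 g
Tris base: 119 mmol/L × 121.1 g/mol × 0.725 L ÷ 1000 = 10.45 g
maltose monohydrate: 58.1 mmol/L × 360.3 g/mol × 0.725 L ÷ 1000 = 15.18 g
magnesium sulfate heptahydrate: 0.915 g/L × 0.725 L = 0.66 g
L-arginine: 1.48 g/L × 0.725 L = 1.07 g
sodium carbonate: 2.61 g/L × 0.725 L = 1.89 g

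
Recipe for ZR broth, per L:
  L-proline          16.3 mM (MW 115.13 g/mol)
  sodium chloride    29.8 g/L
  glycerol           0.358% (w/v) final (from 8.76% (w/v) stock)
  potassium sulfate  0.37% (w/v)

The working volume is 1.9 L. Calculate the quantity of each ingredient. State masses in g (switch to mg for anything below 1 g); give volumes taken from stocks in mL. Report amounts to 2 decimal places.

L-proline 3.57 g; sodium chloride 56.62 g; glycerol 77.65 mL; potassium sulfate 7.03 g

Scale factor relative to 1 L: 1.9.
L-proline: 16.3 mmol/L × 115.13 g/mol × 1.9 L ÷ 1000 = 3.57 g
sodium chloride: 29.8 g/L × 1.9 L = 56.62 g
glycerol: C1V1 = C2V2 → 0.358% ÷ 8.76% × 1900 mL = 77.65 mL
potassium sulfate: 0.37% w/v = 3.7 g/L → 3.7 × 1.9 L = 7.03 g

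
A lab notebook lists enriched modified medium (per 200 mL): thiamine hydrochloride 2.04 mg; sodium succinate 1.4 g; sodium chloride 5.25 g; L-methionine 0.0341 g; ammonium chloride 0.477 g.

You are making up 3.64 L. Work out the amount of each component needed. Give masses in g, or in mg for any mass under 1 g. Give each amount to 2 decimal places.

thiamine hydrochloride 37.13 mg; sodium succinate 25.48 g; sodium chloride 95.55 g; L-methionine 620.62 mg; ammonium chloride 8.68 g

Scale factor = 3640 mL / 200 mL = 18.2.
thiamine hydrochloride: 2.04 mg × (3640 mL / 200 mL) = 37.13 mg
sodium succinate: 1.4 g × (3640 mL / 200 mL) = 25.48 g
sodium chloride: 5.25 g × (3640 mL / 200 mL) = 95.55 g
L-methionine: 0.0341 g × (3640 mL / 200 mL) = 0.62062 g = 620.62 mg
ammonium chloride: 0.477 g × (3640 mL / 200 mL) = 8.68 g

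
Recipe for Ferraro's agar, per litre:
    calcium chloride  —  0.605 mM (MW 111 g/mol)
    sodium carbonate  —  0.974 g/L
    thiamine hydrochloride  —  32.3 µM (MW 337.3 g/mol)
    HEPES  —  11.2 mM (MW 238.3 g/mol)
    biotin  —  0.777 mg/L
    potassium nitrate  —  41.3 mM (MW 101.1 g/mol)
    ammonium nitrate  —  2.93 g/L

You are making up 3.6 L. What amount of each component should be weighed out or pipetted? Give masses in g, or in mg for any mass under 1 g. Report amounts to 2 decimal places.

Scale factor relative to 1 L: 3.6.
calcium chloride: 0.605 mmol/L × 111 mg/mmol × 3.6 L = 241.76 mg
sodium carbonate: 0.974 g/L × 3.6 L = 3.51 g
thiamine hydrochloride: 32.3 µmol/L × 337.3 g/mol × 3.6 L ÷ 1000 = 39.22 mg
HEPES: 11.2 mmol/L × 238.3 g/mol × 3.6 L ÷ 1000 = 9.61 g
biotin: 0.777 mg/L × 3.6 L = 2.80 mg
potassium nitrate: 41.3 mmol/L × 101.1 g/mol × 3.6 L ÷ 1000 = 15.03 g
ammonium nitrate: 2.93 g/L × 3.6 L = 10.55 g

calcium chloride 241.76 mg; sodium carbonate 3.51 g; thiamine hydrochloride 39.22 mg; HEPES 9.61 g; biotin 2.80 mg; potassium nitrate 15.03 g; ammonium nitrate 10.55 g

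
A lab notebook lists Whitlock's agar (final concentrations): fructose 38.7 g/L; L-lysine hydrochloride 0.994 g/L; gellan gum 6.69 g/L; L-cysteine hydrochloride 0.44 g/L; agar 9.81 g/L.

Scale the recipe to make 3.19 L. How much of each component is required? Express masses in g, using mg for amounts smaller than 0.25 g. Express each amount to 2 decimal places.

fructose 123.45 g; L-lysine hydrochloride 3.17 g; gellan gum 21.34 g; L-cysteine hydrochloride 1.40 g; agar 31.29 g

Working volume: 3.19 L.
fructose: 38.7 g/L × 3.19 L = 123.45 g
L-lysine hydrochloride: 0.994 g/L × 3.19 L = 3.17 g
gellan gum: 6.69 g/L × 3.19 L = 21.34 g
L-cysteine hydrochloride: 0.44 g/L × 3.19 L = 1.40 g
agar: 9.81 g/L × 3.19 L = 31.29 g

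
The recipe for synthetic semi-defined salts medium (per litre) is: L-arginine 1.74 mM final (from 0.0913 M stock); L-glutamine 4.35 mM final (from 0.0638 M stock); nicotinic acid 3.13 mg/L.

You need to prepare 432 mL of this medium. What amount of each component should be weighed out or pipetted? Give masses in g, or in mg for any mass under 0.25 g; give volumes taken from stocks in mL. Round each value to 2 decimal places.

L-arginine 8.23 mL; L-glutamine 29.45 mL; nicotinic acid 1.35 mg

Working volume: 432 mL = 0.432 L.
L-arginine: V = C2·V2/C1 = 1.74 mM × 432 mL ÷ 91.3 mM = 8.23 mL
L-glutamine: V = C2·V2/C1 = 4.35 mM × 432 mL ÷ 63.8 mM = 29.45 mL
nicotinic acid: 3.13 mg/L × 0.432 L = 1.35 mg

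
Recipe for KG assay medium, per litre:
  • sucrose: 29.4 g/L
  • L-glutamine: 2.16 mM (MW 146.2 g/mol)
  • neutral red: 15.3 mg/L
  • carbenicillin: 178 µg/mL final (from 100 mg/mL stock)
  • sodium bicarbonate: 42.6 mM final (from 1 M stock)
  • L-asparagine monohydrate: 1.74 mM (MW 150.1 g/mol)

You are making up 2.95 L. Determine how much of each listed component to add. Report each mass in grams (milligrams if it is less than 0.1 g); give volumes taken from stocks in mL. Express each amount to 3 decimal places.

Working volume: 2.95 L.
sucrose: 29.4 g/L × 2.95 L = 86.730 g
L-glutamine: 2.16 mmol/L × 146.2 g/mol × 2.95 L ÷ 1000 = 0.932 g
neutral red: 15.3 mg/L × 2.95 L = 45.135 mg
carbenicillin: V = C2·V2/C1 = 178 µg/mL × 2950 mL ÷ 100000 µg/mL = 5.251 mL
sodium bicarbonate: C1V1 = C2V2 → 42.6 mM × 2950 mL ÷ 1000 mM = 125.670 mL
L-asparagine monohydrate: 1.74 mmol/L × 150.1 g/mol × 2.95 L ÷ 1000 = 0.770 g

sucrose 86.730 g; L-glutamine 0.932 g; neutral red 45.135 mg; carbenicillin 5.251 mL; sodium bicarbonate 125.670 mL; L-asparagine monohydrate 0.770 g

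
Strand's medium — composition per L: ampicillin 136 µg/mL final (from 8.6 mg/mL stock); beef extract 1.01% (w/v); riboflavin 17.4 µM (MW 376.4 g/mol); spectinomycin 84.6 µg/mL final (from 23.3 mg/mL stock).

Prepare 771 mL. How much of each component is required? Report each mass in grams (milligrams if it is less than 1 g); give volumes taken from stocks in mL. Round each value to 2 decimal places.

ampicillin 12.19 mL; beef extract 7.79 g; riboflavin 5.05 mg; spectinomycin 2.80 mL

Target volume = 771 mL = 0.771 L.
ampicillin: V = C2·V2/C1 = 136 µg/mL × 771 mL ÷ 8600 µg/mL = 12.19 mL
beef extract: 1.01 g per 100 mL × 771 mL ÷ 100 = 7.79 g
riboflavin: 17.4 µmol/L × 376.4 g/mol × 0.771 L ÷ 1000 = 5.05 mg
spectinomycin: C1V1 = C2V2 → 84.6 µg/mL × 771 mL ÷ 23300 µg/mL = 2.80 mL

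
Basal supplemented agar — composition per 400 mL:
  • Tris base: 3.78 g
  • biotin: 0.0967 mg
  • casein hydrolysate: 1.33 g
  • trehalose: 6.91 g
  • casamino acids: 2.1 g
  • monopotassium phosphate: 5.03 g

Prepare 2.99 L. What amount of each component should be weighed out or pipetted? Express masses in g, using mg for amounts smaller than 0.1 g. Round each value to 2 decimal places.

Ratio of target to recipe volume: 2990 / 400 = 7.475.
Tris base: 3.78 g × (2990 mL / 400 mL) = 28.26 g
biotin: 0.0967 mg × (2990 mL / 400 mL) = 0.72 mg
casein hydrolysate: 1.33 g × (2990 mL / 400 mL) = 9.94 g
trehalose: 6.91 g × (2990 mL / 400 mL) = 51.65 g
casamino acids: 2.1 g × (2990 mL / 400 mL) = 15.70 g
monopotassium phosphate: 5.03 g × (2990 mL / 400 mL) = 37.60 g

Tris base 28.26 g; biotin 0.72 mg; casein hydrolysate 9.94 g; trehalose 51.65 g; casamino acids 15.70 g; monopotassium phosphate 37.60 g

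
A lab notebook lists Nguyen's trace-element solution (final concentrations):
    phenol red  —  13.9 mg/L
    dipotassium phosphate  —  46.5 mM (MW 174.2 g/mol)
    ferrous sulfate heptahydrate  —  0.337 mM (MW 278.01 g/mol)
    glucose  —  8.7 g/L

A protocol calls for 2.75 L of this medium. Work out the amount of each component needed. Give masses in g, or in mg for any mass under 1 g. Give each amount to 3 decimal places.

Scale factor relative to 1 L: 2.75.
phenol red: 13.9 mg/L × 2.75 L = 38.225 mg
dipotassium phosphate: 46.5 mmol/L × 174.2 g/mol × 2.75 L ÷ 1000 = 22.276 g
ferrous sulfate heptahydrate: 0.337 mmol/L × 278.01 mg/mmol × 2.75 L = 257.646 mg
glucose: 8.7 g/L × 2.75 L = 23.925 g

phenol red 38.225 mg; dipotassium phosphate 22.276 g; ferrous sulfate heptahydrate 257.646 mg; glucose 23.925 g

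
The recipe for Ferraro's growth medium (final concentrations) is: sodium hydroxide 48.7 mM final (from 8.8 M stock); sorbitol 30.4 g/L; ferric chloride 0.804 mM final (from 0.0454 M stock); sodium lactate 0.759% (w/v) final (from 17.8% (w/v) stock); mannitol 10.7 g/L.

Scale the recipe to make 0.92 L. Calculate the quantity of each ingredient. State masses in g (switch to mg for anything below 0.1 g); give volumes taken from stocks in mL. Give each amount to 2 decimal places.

sodium hydroxide 5.09 mL; sorbitol 27.97 g; ferric chloride 16.29 mL; sodium lactate 39.23 mL; mannitol 9.84 g

Scale factor relative to 1 L: 0.92.
sodium hydroxide: C1V1 = C2V2 → 48.7 mM × 920 mL ÷ 8800 mM = 5.09 mL
sorbitol: 30.4 g/L × 0.92 L = 27.97 g
ferric chloride: V = C2·V2/C1 = 0.804 mM × 920 mL ÷ 45.4 mM = 16.29 mL
sodium lactate: dilute stock: 0.759% ÷ 17.8% × 920 mL = 39.23 mL
mannitol: 10.7 g/L × 0.92 L = 9.84 g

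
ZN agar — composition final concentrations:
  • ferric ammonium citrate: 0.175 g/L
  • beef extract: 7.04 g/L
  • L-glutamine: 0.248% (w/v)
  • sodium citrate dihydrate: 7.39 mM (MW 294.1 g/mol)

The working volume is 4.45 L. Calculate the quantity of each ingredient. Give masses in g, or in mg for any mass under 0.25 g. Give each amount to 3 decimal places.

ferric ammonium citrate 0.779 g; beef extract 31.328 g; L-glutamine 11.036 g; sodium citrate dihydrate 9.672 g

Scale factor relative to 1 L: 4.45.
ferric ammonium citrate: 0.175 g/L × 4.45 L = 0.779 g
beef extract: 7.04 g/L × 4.45 L = 31.328 g
L-glutamine: 0.248 g per 100 mL × 4450 mL ÷ 100 = 11.036 g
sodium citrate dihydrate: 7.39 mmol/L × 294.1 g/mol × 4.45 L ÷ 1000 = 9.672 g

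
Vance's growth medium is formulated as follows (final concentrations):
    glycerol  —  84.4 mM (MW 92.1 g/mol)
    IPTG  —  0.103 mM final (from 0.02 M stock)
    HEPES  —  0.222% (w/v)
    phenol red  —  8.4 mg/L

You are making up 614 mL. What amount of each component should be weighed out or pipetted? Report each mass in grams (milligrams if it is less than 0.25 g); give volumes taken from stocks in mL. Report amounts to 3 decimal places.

glycerol 4.773 g; IPTG 3.162 mL; HEPES 1.363 g; phenol red 5.158 mg

Target volume = 614 mL = 0.614 L.
glycerol: 84.4 mmol/L × 92.1 g/mol × 0.614 L ÷ 1000 = 4.773 g
IPTG: dilute stock: 0.103 mM × 614 mL ÷ 20 mM = 3.162 mL
HEPES: 0.222 g per 100 mL × 614 mL ÷ 100 = 1.363 g
phenol red: 8.4 mg/L × 0.614 L = 5.158 mg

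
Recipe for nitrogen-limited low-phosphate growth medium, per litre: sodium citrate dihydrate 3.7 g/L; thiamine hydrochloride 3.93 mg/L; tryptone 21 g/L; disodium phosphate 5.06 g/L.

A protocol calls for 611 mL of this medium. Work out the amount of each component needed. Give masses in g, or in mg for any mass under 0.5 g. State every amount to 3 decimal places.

Scale factor relative to 1 L: 0.611.
sodium citrate dihydrate: 3.7 g/L × 0.611 L = 2.261 g
thiamine hydrochloride: 3.93 mg/L × 0.611 L = 2.401 mg
tryptone: 21 g/L × 0.611 L = 12.831 g
disodium phosphate: 5.06 g/L × 0.611 L = 3.092 g

sodium citrate dihydrate 2.261 g; thiamine hydrochloride 2.401 mg; tryptone 12.831 g; disodium phosphate 3.092 g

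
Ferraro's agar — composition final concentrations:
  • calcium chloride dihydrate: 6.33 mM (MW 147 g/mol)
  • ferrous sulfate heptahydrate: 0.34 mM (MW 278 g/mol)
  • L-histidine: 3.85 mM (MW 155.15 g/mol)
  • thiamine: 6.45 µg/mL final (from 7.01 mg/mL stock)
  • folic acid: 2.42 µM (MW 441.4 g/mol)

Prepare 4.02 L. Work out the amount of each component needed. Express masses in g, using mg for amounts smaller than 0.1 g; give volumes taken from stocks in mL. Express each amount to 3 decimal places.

calcium chloride dihydrate 3.741 g; ferrous sulfate heptahydrate 0.380 g; L-histidine 2.401 g; thiamine 3.699 mL; folic acid 4.294 mg

Working volume: 4.02 L.
calcium chloride dihydrate: 6.33 mmol/L × 147 g/mol × 4.02 L ÷ 1000 = 3.741 g
ferrous sulfate heptahydrate: 0.34 mmol/L × 278 g/mol × 4.02 L ÷ 1000 = 0.380 g
L-histidine: 3.85 mmol/L × 155.15 g/mol × 4.02 L ÷ 1000 = 2.401 g
thiamine: C1V1 = C2V2 → 6.45 µg/mL × 4020 mL ÷ 7010 µg/mL = 3.699 mL
folic acid: 2.42 µmol/L × 441.4 g/mol × 4.02 L ÷ 1000 = 4.294 mg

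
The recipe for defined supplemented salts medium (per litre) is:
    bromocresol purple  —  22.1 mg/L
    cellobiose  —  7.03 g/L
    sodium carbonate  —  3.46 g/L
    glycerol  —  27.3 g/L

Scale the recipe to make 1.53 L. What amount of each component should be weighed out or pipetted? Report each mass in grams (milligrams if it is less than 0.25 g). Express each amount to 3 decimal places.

bromocresol purple 33.813 mg; cellobiose 10.756 g; sodium carbonate 5.294 g; glycerol 41.769 g

Working volume: 1.53 L.
bromocresol purple: 22.1 mg/L × 1.53 L = 33.813 mg
cellobiose: 7.03 g/L × 1.53 L = 10.756 g
sodium carbonate: 3.46 g/L × 1.53 L = 5.294 g
glycerol: 27.3 g/L × 1.53 L = 41.769 g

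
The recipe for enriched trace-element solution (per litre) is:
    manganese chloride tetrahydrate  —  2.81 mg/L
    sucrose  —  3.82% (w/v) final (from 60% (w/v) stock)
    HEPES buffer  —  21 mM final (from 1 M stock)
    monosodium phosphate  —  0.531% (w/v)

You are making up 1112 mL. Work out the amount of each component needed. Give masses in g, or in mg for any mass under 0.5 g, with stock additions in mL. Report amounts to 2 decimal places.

manganese chloride tetrahydrate 3.12 mg; sucrose 70.80 mL; HEPES buffer 23.35 mL; monosodium phosphate 5.90 g

Working volume: 1112 mL = 1.112 L.
manganese chloride tetrahydrate: 2.81 mg/L × 1.112 L = 3.12 mg
sucrose: V = C2·V2/C1 = 3.82% ÷ 60% × 1112 mL = 70.80 mL
HEPES buffer: C1V1 = C2V2 → 21 mM × 1112 mL ÷ 1000 mM = 23.35 mL
monosodium phosphate: 0.531% w/v = 5.31 g/L → 5.31 × 1.112 L = 5.90 g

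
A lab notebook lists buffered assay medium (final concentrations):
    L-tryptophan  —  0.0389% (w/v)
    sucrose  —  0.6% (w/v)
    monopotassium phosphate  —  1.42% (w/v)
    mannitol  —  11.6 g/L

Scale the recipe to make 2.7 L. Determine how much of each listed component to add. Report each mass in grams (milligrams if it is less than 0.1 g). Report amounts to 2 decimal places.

Working volume: 2.7 L.
L-tryptophan: 0.0389 g per 100 mL × 2700 mL ÷ 100 = 1.05 g
sucrose: 0.6% w/v = 6 g/L → 6 × 2.7 L = 16.20 g
monopotassium phosphate: 1.42 g per 100 mL × 2700 mL ÷ 100 = 38.34 g
mannitol: 11.6 g/L × 2.7 L = 31.32 g

L-tryptophan 1.05 g; sucrose 16.20 g; monopotassium phosphate 38.34 g; mannitol 31.32 g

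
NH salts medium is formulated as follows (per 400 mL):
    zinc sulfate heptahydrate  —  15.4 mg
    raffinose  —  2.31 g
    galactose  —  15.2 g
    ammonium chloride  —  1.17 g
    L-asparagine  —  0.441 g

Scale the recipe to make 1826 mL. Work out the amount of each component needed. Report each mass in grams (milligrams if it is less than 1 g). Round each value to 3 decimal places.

Ratio of target to recipe volume: 1826 / 400 = 4.565.
zinc sulfate heptahydrate: 15.4 mg × (1826 mL / 400 mL) = 70.301 mg
raffinose: 2.31 g × (1826 mL / 400 mL) = 10.545 g
galactose: 15.2 g × (1826 mL / 400 mL) = 69.388 g
ammonium chloride: 1.17 g × (1826 mL / 400 mL) = 5.341 g
L-asparagine: 0.441 g × (1826 mL / 400 mL) = 2.013 g

zinc sulfate heptahydrate 70.301 mg; raffinose 10.545 g; galactose 69.388 g; ammonium chloride 5.341 g; L-asparagine 2.013 g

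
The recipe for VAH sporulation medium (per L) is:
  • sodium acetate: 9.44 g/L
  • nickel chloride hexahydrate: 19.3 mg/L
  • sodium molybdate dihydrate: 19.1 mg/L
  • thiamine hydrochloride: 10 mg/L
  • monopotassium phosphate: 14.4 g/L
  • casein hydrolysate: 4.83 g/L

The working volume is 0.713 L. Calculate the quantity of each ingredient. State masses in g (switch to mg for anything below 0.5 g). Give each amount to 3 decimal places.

sodium acetate 6.731 g; nickel chloride hexahydrate 13.761 mg; sodium molybdate dihydrate 13.618 mg; thiamine hydrochloride 7.130 mg; monopotassium phosphate 10.267 g; casein hydrolysate 3.444 g

Scale factor relative to 1 L: 0.713.
sodium acetate: 9.44 g/L × 0.713 L = 6.731 g
nickel chloride hexahydrate: 19.3 mg/L × 0.713 L = 13.761 mg
sodium molybdate dihydrate: 19.1 mg/L × 0.713 L = 13.618 mg
thiamine hydrochloride: 10 mg/L × 0.713 L = 7.130 mg
monopotassium phosphate: 14.4 g/L × 0.713 L = 10.267 g
casein hydrolysate: 4.83 g/L × 0.713 L = 3.444 g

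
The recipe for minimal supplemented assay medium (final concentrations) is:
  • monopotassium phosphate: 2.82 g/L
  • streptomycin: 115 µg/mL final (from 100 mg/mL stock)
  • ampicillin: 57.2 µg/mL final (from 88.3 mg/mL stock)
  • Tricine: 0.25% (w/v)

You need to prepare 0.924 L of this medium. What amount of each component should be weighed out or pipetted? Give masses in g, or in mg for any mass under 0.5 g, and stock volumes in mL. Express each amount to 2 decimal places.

Scale factor relative to 1 L: 0.924.
monopotassium phosphate: 2.82 g/L × 0.924 L = 2.61 g
streptomycin: V = C2·V2/C1 = 115 µg/mL × 924 mL ÷ 100000 µg/mL = 1.06 mL
ampicillin: C1V1 = C2V2 → 57.2 µg/mL × 924 mL ÷ 88300 µg/mL = 0.60 mL
Tricine: 0.25 g per 100 mL × 924 mL ÷ 100 = 2.31 g

monopotassium phosphate 2.61 g; streptomycin 1.06 mL; ampicillin 0.60 mL; Tricine 2.31 g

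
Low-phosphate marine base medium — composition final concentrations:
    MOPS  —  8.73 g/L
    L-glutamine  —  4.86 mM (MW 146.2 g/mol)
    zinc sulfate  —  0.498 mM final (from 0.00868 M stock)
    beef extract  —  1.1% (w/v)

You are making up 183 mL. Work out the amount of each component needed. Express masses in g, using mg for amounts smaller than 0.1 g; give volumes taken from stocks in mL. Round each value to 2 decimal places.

Scale factor relative to 1 L: 0.183.
MOPS: 8.73 g/L × 0.183 L = 1.60 g
L-glutamine: 4.86 mmol/L × 146.2 g/mol × 0.183 L ÷ 1000 = 0.13 g
zinc sulfate: dilute stock: 0.498 mM × 183 mL ÷ 8.68 mM = 10.50 mL
beef extract: 1.1 g per 100 mL × 183 mL ÷ 100 = 2.01 g

MOPS 1.60 g; L-glutamine 0.13 g; zinc sulfate 10.50 mL; beef extract 2.01 g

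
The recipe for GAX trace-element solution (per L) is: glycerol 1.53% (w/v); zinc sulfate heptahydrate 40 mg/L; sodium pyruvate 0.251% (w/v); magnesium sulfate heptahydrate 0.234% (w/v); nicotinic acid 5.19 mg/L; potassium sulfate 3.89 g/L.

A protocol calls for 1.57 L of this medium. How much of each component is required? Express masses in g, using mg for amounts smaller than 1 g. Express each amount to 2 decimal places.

Working volume: 1.57 L.
glycerol: 1.53 g per 100 mL × 1570 mL ÷ 100 = 24.02 g
zinc sulfate heptahydrate: 40 mg/L × 1.57 L = 62.80 mg
sodium pyruvate: 0.251% w/v = 2.51 g/L → 2.51 × 1.57 L = 3.94 g
magnesium sulfate heptahydrate: 0.234% w/v = 2.34 g/L → 2.34 × 1.57 L = 3.67 g
nicotinic acid: 5.19 mg/L × 1.57 L = 8.15 mg
potassium sulfate: 3.89 g/L × 1.57 L = 6.11 g

glycerol 24.02 g; zinc sulfate heptahydrate 62.80 mg; sodium pyruvate 3.94 g; magnesium sulfate heptahydrate 3.67 g; nicotinic acid 8.15 mg; potassium sulfate 6.11 g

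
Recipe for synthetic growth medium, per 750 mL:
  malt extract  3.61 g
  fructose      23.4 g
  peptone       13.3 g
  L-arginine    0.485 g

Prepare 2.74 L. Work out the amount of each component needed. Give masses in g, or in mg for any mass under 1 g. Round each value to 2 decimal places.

Ratio of target to recipe volume: 2740 / 750 = 3.65333.
malt extract: 3.61 g × (2740 mL / 750 mL) = 13.19 g
fructose: 23.4 g × (2740 mL / 750 mL) = 85.49 g
peptone: 13.3 g × (2740 mL / 750 mL) = 48.59 g
L-arginine: 0.485 g × (2740 mL / 750 mL) = 1.77 g

malt extract 13.19 g; fructose 85.49 g; peptone 48.59 g; L-arginine 1.77 g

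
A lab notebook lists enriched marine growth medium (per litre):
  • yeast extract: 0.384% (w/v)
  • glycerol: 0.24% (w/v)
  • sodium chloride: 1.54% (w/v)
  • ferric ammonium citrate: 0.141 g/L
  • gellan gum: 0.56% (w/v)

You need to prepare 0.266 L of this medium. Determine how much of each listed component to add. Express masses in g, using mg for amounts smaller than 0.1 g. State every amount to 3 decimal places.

yeast extract 1.021 g; glycerol 0.638 g; sodium chloride 4.096 g; ferric ammonium citrate 37.506 mg; gellan gum 1.490 g

Working volume: 0.266 L.
yeast extract: 0.384% w/v = 3.84 g/L → 3.84 × 0.266 L = 1.021 g
glycerol: 0.24 g per 100 mL × 266 mL ÷ 100 = 0.638 g
sodium chloride: 1.54% w/v = 15.4 g/L → 15.4 × 0.266 L = 4.096 g
ferric ammonium citrate: 0.141 g/L × 0.266 L = 0.037506 g = 37.506 mg
gellan gum: 0.56 g per 100 mL × 266 mL ÷ 100 = 1.490 g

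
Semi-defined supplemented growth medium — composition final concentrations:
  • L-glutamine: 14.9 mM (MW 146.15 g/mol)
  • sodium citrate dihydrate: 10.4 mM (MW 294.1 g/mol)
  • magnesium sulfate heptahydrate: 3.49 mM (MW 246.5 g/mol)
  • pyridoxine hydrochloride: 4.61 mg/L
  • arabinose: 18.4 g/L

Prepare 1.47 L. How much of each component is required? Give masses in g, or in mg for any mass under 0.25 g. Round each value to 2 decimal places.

L-glutamine 3.20 g; sodium citrate dihydrate 4.50 g; magnesium sulfate heptahydrate 1.26 g; pyridoxine hydrochloride 6.78 mg; arabinose 27.05 g

Working volume: 1.47 L.
L-glutamine: 14.9 mmol/L × 146.15 g/mol × 1.47 L ÷ 1000 = 3.20 g
sodium citrate dihydrate: 10.4 mmol/L × 294.1 g/mol × 1.47 L ÷ 1000 = 4.50 g
magnesium sulfate heptahydrate: 3.49 mmol/L × 246.5 g/mol × 1.47 L ÷ 1000 = 1.26 g
pyridoxine hydrochloride: 4.61 mg/L × 1.47 L = 6.78 mg
arabinose: 18.4 g/L × 1.47 L = 27.05 g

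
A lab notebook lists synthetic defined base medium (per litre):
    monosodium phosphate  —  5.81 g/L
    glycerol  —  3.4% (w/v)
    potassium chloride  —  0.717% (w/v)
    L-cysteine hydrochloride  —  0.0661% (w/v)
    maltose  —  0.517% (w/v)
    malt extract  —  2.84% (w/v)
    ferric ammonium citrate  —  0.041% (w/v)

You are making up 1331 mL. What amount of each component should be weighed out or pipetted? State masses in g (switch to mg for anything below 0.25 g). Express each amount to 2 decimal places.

Scale factor relative to 1 L: 1.331.
monosodium phosphate: 5.81 g/L × 1.331 L = 7.73 g
glycerol: 3.4% w/v = 34 g/L → 34 × 1.331 L = 45.25 g
potassium chloride: 0.717% w/v = 7.17 g/L → 7.17 × 1.331 L = 9.54 g
L-cysteine hydrochloride: 0.0661 g per 100 mL × 1331 mL ÷ 100 = 0.88 g
maltose: 0.517% w/v = 5.17 g/L → 5.17 × 1.331 L = 6.88 g
malt extract: 2.84% w/v = 28.4 g/L → 28.4 × 1.331 L = 37.80 g
ferric ammonium citrate: 0.041 g per 100 mL × 1331 mL ÷ 100 = 0.55 g

monosodium phosphate 7.73 g; glycerol 45.25 g; potassium chloride 9.54 g; L-cysteine hydrochloride 0.88 g; maltose 6.88 g; malt extract 37.80 g; ferric ammonium citrate 0.55 g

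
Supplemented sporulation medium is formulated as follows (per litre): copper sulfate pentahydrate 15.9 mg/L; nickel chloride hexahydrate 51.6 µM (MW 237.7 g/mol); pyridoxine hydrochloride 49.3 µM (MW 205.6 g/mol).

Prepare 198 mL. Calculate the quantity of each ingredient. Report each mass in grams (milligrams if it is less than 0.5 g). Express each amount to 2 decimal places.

Scale factor relative to 1 L: 0.198.
copper sulfate pentahydrate: 15.9 mg/L × 0.198 L = 3.15 mg
nickel chloride hexahydrate: 51.6 µmol/L × 237.7 g/mol × 0.198 L ÷ 1000 = 2.43 mg
pyridoxine hydrochloride: 49.3 µmol/L × 205.6 g/mol × 0.198 L ÷ 1000 = 2.01 mg

copper sulfate pentahydrate 3.15 mg; nickel chloride hexahydrate 2.43 mg; pyridoxine hydrochloride 2.01 mg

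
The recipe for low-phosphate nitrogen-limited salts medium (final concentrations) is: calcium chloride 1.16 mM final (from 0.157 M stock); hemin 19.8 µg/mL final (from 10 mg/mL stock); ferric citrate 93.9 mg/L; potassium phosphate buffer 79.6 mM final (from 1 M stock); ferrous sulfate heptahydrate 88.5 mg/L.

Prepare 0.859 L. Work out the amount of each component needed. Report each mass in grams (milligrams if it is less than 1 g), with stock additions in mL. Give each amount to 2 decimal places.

calcium chloride 6.35 mL; hemin 1.70 mL; ferric citrate 80.66 mg; potassium phosphate buffer 68.38 mL; ferrous sulfate heptahydrate 76.02 mg

Working volume: 0.859 L.
calcium chloride: dilute stock: 1.16 mM × 859 mL ÷ 157 mM = 6.35 mL
hemin: C1V1 = C2V2 → 19.8 µg/mL × 859 mL ÷ 10000 µg/mL = 1.70 mL
ferric citrate: 93.9 mg/L × 0.859 L = 80.66 mg
potassium phosphate buffer: V = C2·V2/C1 = 79.6 mM × 859 mL ÷ 1000 mM = 68.38 mL
ferrous sulfate heptahydrate: 88.5 mg/L × 0.859 L = 76.02 mg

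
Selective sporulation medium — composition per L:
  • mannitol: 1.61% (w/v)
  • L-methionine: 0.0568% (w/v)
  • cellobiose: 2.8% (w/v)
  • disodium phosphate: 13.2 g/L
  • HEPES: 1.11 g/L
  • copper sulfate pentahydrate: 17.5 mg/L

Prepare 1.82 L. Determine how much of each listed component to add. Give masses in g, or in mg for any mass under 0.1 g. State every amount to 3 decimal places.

mannitol 29.302 g; L-methionine 1.034 g; cellobiose 50.960 g; disodium phosphate 24.024 g; HEPES 2.020 g; copper sulfate pentahydrate 31.850 mg

Scale factor relative to 1 L: 1.82.
mannitol: 1.61% w/v = 16.1 g/L → 16.1 × 1.82 L = 29.302 g
L-methionine: 0.0568% w/v = 0.568 g/L → 0.568 × 1.82 L = 1.034 g
cellobiose: 2.8 g per 100 mL × 1820 mL ÷ 100 = 50.960 g
disodium phosphate: 13.2 g/L × 1.82 L = 24.024 g
HEPES: 1.11 g/L × 1.82 L = 2.020 g
copper sulfate pentahydrate: 17.5 mg/L × 1.82 L = 31.850 mg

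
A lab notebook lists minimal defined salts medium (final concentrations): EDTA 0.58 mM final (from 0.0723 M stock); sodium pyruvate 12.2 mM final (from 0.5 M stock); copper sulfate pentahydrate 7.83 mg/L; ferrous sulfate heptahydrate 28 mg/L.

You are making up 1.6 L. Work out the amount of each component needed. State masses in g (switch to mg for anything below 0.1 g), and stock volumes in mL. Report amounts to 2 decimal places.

EDTA 12.84 mL; sodium pyruvate 39.04 mL; copper sulfate pentahydrate 12.53 mg; ferrous sulfate heptahydrate 44.80 mg

Scale factor relative to 1 L: 1.6.
EDTA: C1V1 = C2V2 → 0.58 mM × 1600 mL ÷ 72.3 mM = 12.84 mL
sodium pyruvate: V = C2·V2/C1 = 12.2 mM × 1600 mL ÷ 500 mM = 39.04 mL
copper sulfate pentahydrate: 7.83 mg/L × 1.6 L = 12.53 mg
ferrous sulfate heptahydrate: 28 mg/L × 1.6 L = 44.80 mg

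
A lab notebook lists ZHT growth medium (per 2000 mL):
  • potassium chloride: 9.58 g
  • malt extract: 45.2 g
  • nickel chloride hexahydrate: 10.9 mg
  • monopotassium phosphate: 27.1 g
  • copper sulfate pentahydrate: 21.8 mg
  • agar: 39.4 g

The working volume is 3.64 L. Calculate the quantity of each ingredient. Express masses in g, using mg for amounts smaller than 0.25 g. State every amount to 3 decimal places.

potassium chloride 17.436 g; malt extract 82.264 g; nickel chloride hexahydrate 19.838 mg; monopotassium phosphate 49.322 g; copper sulfate pentahydrate 39.676 mg; agar 71.708 g

Scale factor = 3640 mL / 2000 mL = 1.82.
potassium chloride: 9.58 g × (3640 mL / 2000 mL) = 17.436 g
malt extract: 45.2 g × (3640 mL / 2000 mL) = 82.264 g
nickel chloride hexahydrate: 10.9 mg × (3640 mL / 2000 mL) = 19.838 mg
monopotassium phosphate: 27.1 g × (3640 mL / 2000 mL) = 49.322 g
copper sulfate pentahydrate: 21.8 mg × (3640 mL / 2000 mL) = 39.676 mg
agar: 39.4 g × (3640 mL / 2000 mL) = 71.708 g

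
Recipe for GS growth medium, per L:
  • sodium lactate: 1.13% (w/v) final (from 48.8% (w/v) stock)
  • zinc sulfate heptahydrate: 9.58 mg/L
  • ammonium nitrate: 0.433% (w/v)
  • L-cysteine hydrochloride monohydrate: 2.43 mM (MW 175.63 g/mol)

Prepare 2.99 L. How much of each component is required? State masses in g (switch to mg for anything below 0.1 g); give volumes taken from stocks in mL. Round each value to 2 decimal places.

Scale factor relative to 1 L: 2.99.
sodium lactate: V = C2·V2/C1 = 1.13% ÷ 48.8% × 2990 mL = 69.24 mL
zinc sulfate heptahydrate: 9.58 mg/L × 2.99 L = 28.64 mg
ammonium nitrate: 0.433 g per 100 mL × 2990 mL ÷ 100 = 12.95 g
L-cysteine hydrochloride monohydrate: 2.43 mmol/L × 175.63 g/mol × 2.99 L ÷ 1000 = 1.28 g

sodium lactate 69.24 mL; zinc sulfate heptahydrate 28.64 mg; ammonium nitrate 12.95 g; L-cysteine hydrochloride monohydrate 1.28 g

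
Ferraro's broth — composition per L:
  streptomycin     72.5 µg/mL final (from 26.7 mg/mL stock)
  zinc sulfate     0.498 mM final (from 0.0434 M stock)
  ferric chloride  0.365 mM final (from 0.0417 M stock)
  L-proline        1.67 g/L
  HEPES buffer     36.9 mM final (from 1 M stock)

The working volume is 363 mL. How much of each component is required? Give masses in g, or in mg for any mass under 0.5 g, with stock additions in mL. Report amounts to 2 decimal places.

Target volume = 363 mL = 0.363 L.
streptomycin: C1V1 = C2V2 → 72.5 µg/mL × 363 mL ÷ 26700 µg/mL = 0.99 mL
zinc sulfate: C1V1 = C2V2 → 0.498 mM × 363 mL ÷ 43.4 mM = 4.17 mL
ferric chloride: dilute stock: 0.365 mM × 363 mL ÷ 41.7 mM = 3.18 mL
L-proline: 1.67 g/L × 0.363 L = 0.61 g
HEPES buffer: V = C2·V2/C1 = 36.9 mM × 363 mL ÷ 1000 mM = 13.39 mL

streptomycin 0.99 mL; zinc sulfate 4.17 mL; ferric chloride 3.18 mL; L-proline 0.61 g; HEPES buffer 13.39 mL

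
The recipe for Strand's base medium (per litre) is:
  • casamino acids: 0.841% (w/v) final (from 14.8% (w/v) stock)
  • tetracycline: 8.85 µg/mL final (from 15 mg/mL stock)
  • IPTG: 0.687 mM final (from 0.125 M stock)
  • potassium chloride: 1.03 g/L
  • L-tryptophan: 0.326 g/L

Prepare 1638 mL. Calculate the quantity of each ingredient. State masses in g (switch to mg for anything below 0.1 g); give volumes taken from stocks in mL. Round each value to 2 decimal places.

Scale factor relative to 1 L: 1.638.
casamino acids: C1V1 = C2V2 → 0.841% ÷ 14.8% × 1638 mL = 93.08 mL
tetracycline: V = C2·V2/C1 = 8.85 µg/mL × 1638 mL ÷ 15000 µg/mL = 0.97 mL
IPTG: V = C2·V2/C1 = 0.687 mM × 1638 mL ÷ 125 mM = 9.00 mL
potassium chloride: 1.03 g/L × 1.638 L = 1.69 g
L-tryptophan: 0.326 g/L × 1.638 L = 0.53 g

casamino acids 93.08 mL; tetracycline 0.97 mL; IPTG 9.00 mL; potassium chloride 1.69 g; L-tryptophan 0.53 g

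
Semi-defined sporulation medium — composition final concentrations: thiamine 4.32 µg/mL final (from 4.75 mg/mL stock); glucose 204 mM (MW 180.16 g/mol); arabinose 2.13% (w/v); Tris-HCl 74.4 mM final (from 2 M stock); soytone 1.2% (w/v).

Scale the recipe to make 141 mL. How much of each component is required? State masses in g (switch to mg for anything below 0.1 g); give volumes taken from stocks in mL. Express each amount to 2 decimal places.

thiamine 0.13 mL; glucose 5.18 g; arabinose 3.00 g; Tris-HCl 5.25 mL; soytone 1.69 g

Scale factor relative to 1 L: 0.141.
thiamine: V = C2·V2/C1 = 4.32 µg/mL × 141 mL ÷ 4750 µg/mL = 0.13 mL
glucose: 204 mmol/L × 180.16 g/mol × 0.141 L ÷ 1000 = 5.18 g
arabinose: 2.13% w/v = 21.3 g/L → 21.3 × 0.141 L = 3.00 g
Tris-HCl: V = C2·V2/C1 = 74.4 mM × 141 mL ÷ 2000 mM = 5.25 mL
soytone: 1.2 g per 100 mL × 141 mL ÷ 100 = 1.69 g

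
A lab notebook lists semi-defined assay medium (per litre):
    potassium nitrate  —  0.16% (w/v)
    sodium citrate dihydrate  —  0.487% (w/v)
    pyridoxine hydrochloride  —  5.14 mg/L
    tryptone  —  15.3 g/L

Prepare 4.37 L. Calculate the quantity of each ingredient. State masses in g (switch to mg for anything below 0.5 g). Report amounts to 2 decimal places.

Scale factor relative to 1 L: 4.37.
potassium nitrate: 0.16% w/v = 1.6 g/L → 1.6 × 4.37 L = 6.99 g
sodium citrate dihydrate: 0.487% w/v = 4.87 g/L → 4.87 × 4.37 L = 21.28 g
pyridoxine hydrochloride: 5.14 mg/L × 4.37 L = 22.46 mg
tryptone: 15.3 g/L × 4.37 L = 66.86 g

potassium nitrate 6.99 g; sodium citrate dihydrate 21.28 g; pyridoxine hydrochloride 22.46 mg; tryptone 66.86 g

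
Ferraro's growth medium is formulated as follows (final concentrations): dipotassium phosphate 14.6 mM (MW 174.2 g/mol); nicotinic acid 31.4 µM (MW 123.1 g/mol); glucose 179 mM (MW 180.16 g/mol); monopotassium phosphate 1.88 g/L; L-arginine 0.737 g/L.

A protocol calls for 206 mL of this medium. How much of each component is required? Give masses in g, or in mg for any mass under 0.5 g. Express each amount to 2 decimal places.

Scale factor relative to 1 L: 0.206.
dipotassium phosphate: 14.6 mmol/L × 174.2 g/mol × 0.206 L ÷ 1000 = 0.52 g
nicotinic acid: 31.4 µmol/L × 123.1 g/mol × 0.206 L ÷ 1000 = 0.80 mg
glucose: 179 mmol/L × 180.16 g/mol × 0.206 L ÷ 1000 = 6.64 g
monopotassium phosphate: 1.88 g/L × 0.206 L = 0.38728 g = 387.28 mg
L-arginine: 0.737 g/L × 0.206 L = 0.151822 g = 151.82 mg

dipotassium phosphate 0.52 g; nicotinic acid 0.80 mg; glucose 6.64 g; monopotassium phosphate 387.28 mg; L-arginine 151.82 mg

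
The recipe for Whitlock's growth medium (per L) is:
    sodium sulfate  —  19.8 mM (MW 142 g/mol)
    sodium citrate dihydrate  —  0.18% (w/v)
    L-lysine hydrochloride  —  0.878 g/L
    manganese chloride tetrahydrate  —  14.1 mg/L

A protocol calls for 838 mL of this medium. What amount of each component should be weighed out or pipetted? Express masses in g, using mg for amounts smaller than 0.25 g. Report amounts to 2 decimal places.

sodium sulfate 2.36 g; sodium citrate dihydrate 1.51 g; L-lysine hydrochloride 0.74 g; manganese chloride tetrahydrate 11.82 mg

Scale factor relative to 1 L: 0.838.
sodium sulfate: 19.8 mmol/L × 142 g/mol × 0.838 L ÷ 1000 = 2.36 g
sodium citrate dihydrate: 0.18% w/v = 1.8 g/L → 1.8 × 0.838 L = 1.51 g
L-lysine hydrochloride: 0.878 g/L × 0.838 L = 0.74 g
manganese chloride tetrahydrate: 14.1 mg/L × 0.838 L = 11.82 mg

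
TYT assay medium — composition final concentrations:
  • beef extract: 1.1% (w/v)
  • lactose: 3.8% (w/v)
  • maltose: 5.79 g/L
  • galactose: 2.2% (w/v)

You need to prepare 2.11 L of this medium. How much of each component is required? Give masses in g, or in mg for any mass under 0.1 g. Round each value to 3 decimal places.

beef extract 23.210 g; lactose 80.180 g; maltose 12.217 g; galactose 46.420 g

Working volume: 2.11 L.
beef extract: 1.1% w/v = 11 g/L → 11 × 2.11 L = 23.210 g
lactose: 3.8% w/v = 38 g/L → 38 × 2.11 L = 80.180 g
maltose: 5.79 g/L × 2.11 L = 12.217 g
galactose: 2.2% w/v = 22 g/L → 22 × 2.11 L = 46.420 g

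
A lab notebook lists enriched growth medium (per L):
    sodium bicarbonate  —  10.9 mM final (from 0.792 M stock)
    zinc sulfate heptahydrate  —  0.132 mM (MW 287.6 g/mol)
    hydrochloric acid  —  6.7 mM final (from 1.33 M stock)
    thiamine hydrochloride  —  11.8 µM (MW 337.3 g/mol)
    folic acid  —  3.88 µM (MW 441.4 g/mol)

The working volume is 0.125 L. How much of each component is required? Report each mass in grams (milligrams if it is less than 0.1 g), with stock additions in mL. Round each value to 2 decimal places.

sodium bicarbonate 1.72 mL; zinc sulfate heptahydrate 4.75 mg; hydrochloric acid 0.63 mL; thiamine hydrochloride 0.50 mg; folic acid 0.21 mg

Scale factor relative to 1 L: 0.125.
sodium bicarbonate: C1V1 = C2V2 → 10.9 mM × 125 mL ÷ 792 mM = 1.72 mL
zinc sulfate heptahydrate: 0.132 mmol/L × 287.6 mg/mmol × 0.125 L = 4.75 mg
hydrochloric acid: dilute stock: 6.7 mM × 125 mL ÷ 1330 mM = 0.63 mL
thiamine hydrochloride: 11.8 µmol/L × 337.3 g/mol × 0.125 L ÷ 1000 = 0.50 mg
folic acid: 3.88 µmol/L × 441.4 g/mol × 0.125 L ÷ 1000 = 0.21 mg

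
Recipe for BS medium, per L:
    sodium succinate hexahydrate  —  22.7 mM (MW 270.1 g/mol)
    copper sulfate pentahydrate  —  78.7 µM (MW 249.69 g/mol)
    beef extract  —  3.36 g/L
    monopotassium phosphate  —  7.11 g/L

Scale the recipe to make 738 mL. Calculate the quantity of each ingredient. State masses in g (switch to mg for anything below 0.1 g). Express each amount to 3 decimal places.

sodium succinate hexahydrate 4.525 g; copper sulfate pentahydrate 14.502 mg; beef extract 2.480 g; monopotassium phosphate 5.247 g

Target volume = 738 mL = 0.738 L.
sodium succinate hexahydrate: 22.7 mmol/L × 270.1 g/mol × 0.738 L ÷ 1000 = 4.525 g
copper sulfate pentahydrate: 78.7 µmol/L × 249.69 g/mol × 0.738 L ÷ 1000 = 14.502 mg
beef extract: 3.36 g/L × 0.738 L = 2.480 g
monopotassium phosphate: 7.11 g/L × 0.738 L = 5.247 g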